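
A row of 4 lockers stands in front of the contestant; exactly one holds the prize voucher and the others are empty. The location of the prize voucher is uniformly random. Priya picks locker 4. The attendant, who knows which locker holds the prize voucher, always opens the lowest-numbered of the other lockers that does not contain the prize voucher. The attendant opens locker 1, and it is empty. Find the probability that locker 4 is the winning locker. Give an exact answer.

1/3

Apply Bayes' rule, conditioning on where the prize voucher actually is.
If it is in locker 1 (prior 1/4): the attendant opened locker 1, so this case is ruled out; weight (1/4)·0 = 0.
If it is in any of lockers 2, 3, and 4 (prior 1/4 each): locker 1 is the lowest-numbered option available, probability 1; weight (1/4)·1 = 1/4 each.
The weights sum to 3/4.
So P(the prize voucher in locker 4 | the attendant opened locker 1) = (1/4) / (3/4) = 1/3.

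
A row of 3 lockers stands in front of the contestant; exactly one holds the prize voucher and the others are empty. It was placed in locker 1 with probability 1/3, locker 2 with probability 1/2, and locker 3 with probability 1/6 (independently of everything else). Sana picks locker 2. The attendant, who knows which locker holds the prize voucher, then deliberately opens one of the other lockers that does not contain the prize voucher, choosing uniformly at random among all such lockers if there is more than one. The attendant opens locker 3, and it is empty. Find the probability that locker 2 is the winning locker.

3/7

Apply Bayes' rule, conditioning on where the prize voucher actually is.
If it is in locker 1 (prior 1/3): the attendant has no choice, probability 1; weight (1/3)·1 = 1/3.
If it is in locker 2 (prior 1/2): the attendant has 2 equally likely choices, so probability 1/2; weight (1/2)·(1/2) = 1/4.
If it is in locker 3 (prior 1/6): the attendant opened locker 3, so this case is ruled out; weight (1/6)·0 = 0.
The weights sum to 7/12.
So P(the prize voucher in locker 2 | the attendant opened locker 3) = (1/4) / (7/12) = 3/7.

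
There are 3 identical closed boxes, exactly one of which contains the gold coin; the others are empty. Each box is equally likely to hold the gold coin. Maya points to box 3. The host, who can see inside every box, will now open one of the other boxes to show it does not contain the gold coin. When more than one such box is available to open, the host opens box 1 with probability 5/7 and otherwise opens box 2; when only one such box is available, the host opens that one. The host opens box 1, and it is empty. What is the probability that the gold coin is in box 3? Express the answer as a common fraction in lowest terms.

5/12

Consider each possible location of the gold coin in turn.
If it is in box 1 (prior 1/3): the host opened box 1, so this case is ruled out; weight (1/3)·0 = 0.
If it is in box 2 (prior 1/3): only box 1 is available, probability 1; weight (1/3)·1 = 1/3.
If it is in box 3 (prior 1/3): box 1 is available, opened with probability 5/7; weight (1/3)·(5/7) = 5/21.
The weights sum to 4/7.
So P(the gold coin in box 3 | the host opened box 1) = (5/21) / (4/7) = 5/12.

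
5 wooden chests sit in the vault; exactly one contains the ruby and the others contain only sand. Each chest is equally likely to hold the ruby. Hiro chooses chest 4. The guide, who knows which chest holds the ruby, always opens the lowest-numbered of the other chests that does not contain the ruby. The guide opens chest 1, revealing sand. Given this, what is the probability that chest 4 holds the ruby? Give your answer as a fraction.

1/4

Consider each possible location of the ruby in turn.
If it is in chest 1 (prior 1/5): the guide opened chest 1, so this case is ruled out; weight (1/5)·0 = 0.
If it is in any of chests 2, 3, 4, and 5 (prior 1/5 each): chest 1 is the lowest-numbered option available, probability 1; weight (1/5)·1 = 1/5 each.
The weights sum to 4/5.
So P(the ruby in chest 4 | the guide opened chest 1) = (1/5) / (4/5) = 1/4.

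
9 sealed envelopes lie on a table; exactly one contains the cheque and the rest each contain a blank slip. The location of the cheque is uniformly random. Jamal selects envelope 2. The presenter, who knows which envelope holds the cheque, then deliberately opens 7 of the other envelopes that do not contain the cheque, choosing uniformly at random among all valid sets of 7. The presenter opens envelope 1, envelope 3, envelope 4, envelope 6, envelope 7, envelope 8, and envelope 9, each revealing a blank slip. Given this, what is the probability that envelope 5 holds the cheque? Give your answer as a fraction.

Condition on the true location of the cheque.
If it is in any of envelopes 1, 3, 4, 6, 7, 8, and 9 (prior 1/9 each): that envelope was opened and seen not to hold the prize — ruled out; weight (1/9)·0 = 0 each.
If it is in envelope 2 (prior 1/9): the presenter has 8 equally likely choices, so probability 1/8; weight (1/9)·(1/8) = 1/72.
If it is in envelope 5 (prior 1/9): the presenter has no choice, probability 1; weight (1/9)·1 = 1/9.
The weights sum to 1/8.
So P(the cheque in envelope 5 | the presenter opened envelope 1, envelope 3, envelope 4, envelope 6, envelope 7, envelope 8, and envelope 9) = (1/9) / (1/8) = 8/9.

8/9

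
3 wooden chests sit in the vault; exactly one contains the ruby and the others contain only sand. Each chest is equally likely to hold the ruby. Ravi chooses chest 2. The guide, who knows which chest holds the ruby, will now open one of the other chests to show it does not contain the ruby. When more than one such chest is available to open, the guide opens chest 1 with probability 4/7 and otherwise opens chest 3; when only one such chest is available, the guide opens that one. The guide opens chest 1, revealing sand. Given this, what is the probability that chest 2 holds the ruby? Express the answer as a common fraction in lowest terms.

Apply Bayes' rule, conditioning on where the ruby actually is.
If it is in chest 1 (prior 1/3): the guide opened chest 1, so this case is ruled out; weight (1/3)·0 = 0.
If it is in chest 2 (prior 1/3): chest 1 is available, opened with probability 4/7; weight (1/3)·(4/7) = 4/21.
If it is in chest 3 (prior 1/3): only chest 1 is available, probability 1; weight (1/3)·1 = 1/3.
The weights sum to 11/21.
So P(the ruby in chest 2 | the guide opened chest 1) = (4/21) / (11/21) = 4/11.

4/11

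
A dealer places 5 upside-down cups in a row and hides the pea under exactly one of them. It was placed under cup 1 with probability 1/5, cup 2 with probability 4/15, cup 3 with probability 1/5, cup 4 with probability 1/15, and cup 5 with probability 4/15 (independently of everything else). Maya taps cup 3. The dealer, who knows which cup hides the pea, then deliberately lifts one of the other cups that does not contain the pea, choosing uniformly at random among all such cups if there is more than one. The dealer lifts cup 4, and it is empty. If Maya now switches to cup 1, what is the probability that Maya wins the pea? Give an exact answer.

12/53

Condition on the true location of the pea.
If it is under cup 1 (prior 1/5): the dealer has 3 equally likely choices, so probability 1/3; weight (1/5)·(1/3) = 1/15.
If it is under either of cups 2 and 5 (prior 4/15 each): the dealer has 3 equally likely choices, so probability 1/3; weight (4/15)·(1/3) = 4/45 each.
If it is under cup 3 (prior 1/5): the dealer has 4 equally likely choices, so probability 1/4; weight (1/5)·(1/4) = 1/20.
If it is under cup 4 (prior 1/15): the dealer opened cup 4, so this case is ruled out; weight (1/15)·0 = 0.
The weights sum to 53/180.
So P(the pea under cup 1 | the dealer opened cup 4) = (1/15) / (53/180) = 12/53.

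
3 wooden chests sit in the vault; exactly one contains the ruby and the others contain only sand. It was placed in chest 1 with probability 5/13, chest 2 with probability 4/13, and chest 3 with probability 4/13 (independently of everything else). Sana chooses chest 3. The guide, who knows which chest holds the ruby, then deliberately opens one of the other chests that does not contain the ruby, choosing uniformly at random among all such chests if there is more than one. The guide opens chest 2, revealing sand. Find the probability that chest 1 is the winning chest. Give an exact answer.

Apply Bayes' rule, conditioning on where the ruby actually is.
If it is in chest 1 (prior 5/13): the guide has no choice, probability 1; weight (5/13)·1 = 5/13.
If it is in chest 2 (prior 4/13): the guide opened chest 2, so this case is ruled out; weight (4/13)·0 = 0.
If it is in chest 3 (prior 4/13): the guide has 2 equally likely choices, so probability 1/2; weight (4/13)·(1/2) = 2/13.
The weights sum to 7/13.
So P(the ruby in chest 1 | the guide opened chest 2) = (5/13) / (7/13) = 5/7.

5/7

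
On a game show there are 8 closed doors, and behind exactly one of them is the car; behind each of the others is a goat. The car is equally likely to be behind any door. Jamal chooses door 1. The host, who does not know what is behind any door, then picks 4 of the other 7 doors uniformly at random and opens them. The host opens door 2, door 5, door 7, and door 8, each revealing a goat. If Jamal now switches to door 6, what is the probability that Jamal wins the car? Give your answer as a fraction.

Because the host chose which doors to open without knowing where the car is, the choice is independent of the prize location. Learning that none of the 4 opened doors holds the car simply rules out those 4 locations and leaves the remaining 4 doors still equally likely by symmetry.
So P(the car behind door 6) = 1/4.

1/4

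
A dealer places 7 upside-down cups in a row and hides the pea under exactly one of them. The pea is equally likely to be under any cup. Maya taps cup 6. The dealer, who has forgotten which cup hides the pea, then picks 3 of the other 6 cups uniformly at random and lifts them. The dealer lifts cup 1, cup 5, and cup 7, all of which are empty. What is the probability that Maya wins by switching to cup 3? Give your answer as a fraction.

1/4

Because the dealer chose which cups to lift without knowing where the pea is, the choice is independent of the prize location. Learning that none of the 3 opened cups holds the pea simply rules out those 3 locations and leaves the remaining 4 cups still equally likely by symmetry.
So P(the pea under cup 3) = 1/4.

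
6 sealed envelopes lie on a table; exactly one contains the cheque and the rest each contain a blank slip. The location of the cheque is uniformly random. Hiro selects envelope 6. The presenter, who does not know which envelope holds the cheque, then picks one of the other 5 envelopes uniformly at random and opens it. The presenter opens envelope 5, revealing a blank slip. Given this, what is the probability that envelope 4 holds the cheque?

1/5

Because the presenter chose which envelope to open without knowing where the cheque is, the choice is independent of the prize location. Learning that envelope 5 does not hold the cheque simply rules out that one location and leaves the remaining 5 envelopes still equally likely by symmetry.
So P(the cheque in envelope 4) = 1/5.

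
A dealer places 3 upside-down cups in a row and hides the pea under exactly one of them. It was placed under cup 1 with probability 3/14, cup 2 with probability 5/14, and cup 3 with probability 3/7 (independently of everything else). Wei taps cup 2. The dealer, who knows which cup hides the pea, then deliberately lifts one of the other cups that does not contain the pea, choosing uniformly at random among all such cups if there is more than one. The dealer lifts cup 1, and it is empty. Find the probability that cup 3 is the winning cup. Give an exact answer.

12/17

Apply Bayes' rule, conditioning on where the pea actually is.
If it is under cup 1 (prior 3/14): the dealer opened cup 1, so this case is ruled out; weight (3/14)·0 = 0.
If it is under cup 2 (prior 5/14): the dealer has 2 equally likely choices, so probability 1/2; weight (5/14)·(1/2) = 5/28.
If it is under cup 3 (prior 3/7): the dealer has no choice, probability 1; weight (3/7)·1 = 3/7.
The weights sum to 17/28.
So P(the pea under cup 3 | the dealer opened cup 1) = (3/7) / (17/28) = 12/17.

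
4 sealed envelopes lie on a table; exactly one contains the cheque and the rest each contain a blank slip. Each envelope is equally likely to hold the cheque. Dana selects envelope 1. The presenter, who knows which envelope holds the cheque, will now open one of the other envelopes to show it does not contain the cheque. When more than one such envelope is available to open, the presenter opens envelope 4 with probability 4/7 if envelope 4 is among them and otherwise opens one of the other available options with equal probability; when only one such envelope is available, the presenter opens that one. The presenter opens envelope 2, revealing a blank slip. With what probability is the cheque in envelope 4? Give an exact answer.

Consider each possible location of the cheque in turn.
If it is in envelope 1 (prior 1/4): envelope 4 is available but not opened; envelope 2 gets probability (1 − 4/7)/2 = 3/14; weight (1/4)·(3/14) = 3/56.
If it is in envelope 2 (prior 1/4): the presenter opened envelope 2, so this case is ruled out; weight (1/4)·0 = 0.
If it is in envelope 3 (prior 1/4): envelope 4 is available but not opened, probability 3/7; weight (1/4)·(3/7) = 3/28.
If it is in envelope 4 (prior 1/4): envelope 4 holds the prize so is unavailable; the presenter chooses uniformly among the 2 others, probability 1/2; weight (1/4)·(1/2) = 1/8.
The weights sum to 2/7.
So P(the cheque in envelope 4 | the presenter opened envelope 2) = (1/8) / (2/7) = 7/16.

7/16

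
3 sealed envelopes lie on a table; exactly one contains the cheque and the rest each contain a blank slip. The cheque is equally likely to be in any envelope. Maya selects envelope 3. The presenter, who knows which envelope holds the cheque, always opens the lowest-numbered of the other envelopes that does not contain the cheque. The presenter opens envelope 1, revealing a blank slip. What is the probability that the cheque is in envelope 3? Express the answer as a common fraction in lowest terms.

Condition on the true location of the cheque.
If it is in envelope 1 (prior 1/3): the presenter opened envelope 1, so this case is ruled out; weight (1/3)·0 = 0.
If it is in either of envelopes 2 and 3 (prior 1/3 each): envelope 1 is the lowest-numbered option available, probability 1; weight (1/3)·1 = 1/3 each.
The weights sum to 2/3.
So P(the cheque in envelope 3 | the presenter opened envelope 1) = (1/3) / (2/3) = 1/2.

1/2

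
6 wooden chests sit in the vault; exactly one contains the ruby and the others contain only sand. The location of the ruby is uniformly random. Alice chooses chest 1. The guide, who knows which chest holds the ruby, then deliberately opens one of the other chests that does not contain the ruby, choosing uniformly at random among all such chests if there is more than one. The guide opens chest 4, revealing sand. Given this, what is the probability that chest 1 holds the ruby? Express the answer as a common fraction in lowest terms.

1/6

Apply Bayes' rule, conditioning on where the ruby actually is.
If it is in chest 1 (prior 1/6): the guide has 5 equally likely choices, so probability 1/5; weight (1/6)·(1/5) = 1/30.
If it is in any of chests 2, 3, 5, and 6 (prior 1/6 each): the guide has 4 equally likely choices, so probability 1/4; weight (1/6)·(1/4) = 1/24 each.
If it is in chest 4 (prior 1/6): the guide opened chest 4, so this case is ruled out; weight (1/6)·0 = 0.
The weights sum to 1/5.
So P(the ruby in chest 1 | the guide opened chest 4) = (1/30) / (1/5) = 1/6.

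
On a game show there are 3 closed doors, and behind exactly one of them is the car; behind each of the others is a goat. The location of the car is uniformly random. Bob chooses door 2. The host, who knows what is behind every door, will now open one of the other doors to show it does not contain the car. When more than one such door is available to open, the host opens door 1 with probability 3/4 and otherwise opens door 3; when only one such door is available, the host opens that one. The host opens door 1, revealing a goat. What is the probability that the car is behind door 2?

3/7

Apply Bayes' rule, conditioning on where the car actually is.
If it is behind door 1 (prior 1/3): the host opened door 1, so this case is ruled out; weight (1/3)·0 = 0.
If it is behind door 2 (prior 1/3): door 1 is available, opened with probability 3/4; weight (1/3)·(3/4) = 1/4.
If it is behind door 3 (prior 1/3): only door 1 is available, probability 1; weight (1/3)·1 = 1/3.
The weights sum to 7/12.
So P(the car behind door 2 | the host opened door 1) = (1/4) / (7/12) = 3/7.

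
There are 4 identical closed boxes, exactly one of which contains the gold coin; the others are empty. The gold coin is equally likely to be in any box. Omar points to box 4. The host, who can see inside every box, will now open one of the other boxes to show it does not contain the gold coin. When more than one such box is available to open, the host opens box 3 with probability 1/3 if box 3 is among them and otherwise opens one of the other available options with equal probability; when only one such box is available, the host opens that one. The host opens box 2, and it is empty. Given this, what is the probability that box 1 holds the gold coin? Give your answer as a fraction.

Consider each possible location of the gold coin in turn.
If it is in box 1 (prior 1/4): box 3 is available but not opened, probability 2/3; weight (1/4)·(2/3) = 1/6.
If it is in box 2 (prior 1/4): the host opened box 2, so this case is ruled out; weight (1/4)·0 = 0.
If it is in box 3 (prior 1/4): box 3 holds the prize so is unavailable; the host chooses uniformly among the 2 others, probability 1/2; weight (1/4)·(1/2) = 1/8.
If it is in box 4 (prior 1/4): box 3 is available but not opened; box 2 gets probability (1 − 1/3)/2 = 1/3; weight (1/4)·(1/3) = 1/12.
The weights sum to 3/8.
So P(the gold coin in box 1 | the host opened box 2) = (1/6) / (3/8) = 4/9.

4/9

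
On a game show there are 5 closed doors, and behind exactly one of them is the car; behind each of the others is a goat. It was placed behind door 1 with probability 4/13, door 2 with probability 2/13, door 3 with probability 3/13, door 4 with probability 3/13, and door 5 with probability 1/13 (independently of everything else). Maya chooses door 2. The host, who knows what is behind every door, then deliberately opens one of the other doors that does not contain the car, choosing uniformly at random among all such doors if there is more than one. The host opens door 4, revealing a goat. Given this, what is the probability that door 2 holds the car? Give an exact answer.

3/19

Apply Bayes' rule, conditioning on where the car actually is.
If it is behind door 1 (prior 4/13): the host has 3 equally likely choices, so probability 1/3; weight (4/13)·(1/3) = 4/39.
If it is behind door 2 (prior 2/13): the host has 4 equally likely choices, so probability 1/4; weight (2/13)·(1/4) = 1/26.
If it is behind door 3 (prior 3/13): the host has 3 equally likely choices, so probability 1/3; weight (3/13)·(1/3) = 1/13.
If it is behind door 4 (prior 3/13): the host opened door 4, so this case is ruled out; weight (3/13)·0 = 0.
If it is behind door 5 (prior 1/13): the host has 3 equally likely choices, so probability 1/3; weight (1/13)·(1/3) = 1/39.
The weights sum to 19/78.
So P(the car behind door 2 | the host opened door 4) = (1/26) / (19/78) = 3/19.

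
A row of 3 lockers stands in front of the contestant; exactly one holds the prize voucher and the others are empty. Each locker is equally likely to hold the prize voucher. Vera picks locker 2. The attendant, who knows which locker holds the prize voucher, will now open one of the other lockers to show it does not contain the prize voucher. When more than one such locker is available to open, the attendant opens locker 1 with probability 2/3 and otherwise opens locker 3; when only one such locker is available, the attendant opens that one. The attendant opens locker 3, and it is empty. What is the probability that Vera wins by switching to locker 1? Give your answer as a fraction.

3/4

Apply Bayes' rule, conditioning on where the prize voucher actually is.
If it is in locker 1 (prior 1/3): only locker 3 is available, probability 1; weight (1/3)·1 = 1/3.
If it is in locker 2 (prior 1/3): locker 1 is available but not opened, probability 1/3; weight (1/3)·(1/3) = 1/9.
If it is in locker 3 (prior 1/3): the attendant opened locker 3, so this case is ruled out; weight (1/3)·0 = 0.
The weights sum to 4/9.
So P(the prize voucher in locker 1 | the attendant opened locker 3) = (1/3) / (4/9) = 3/4.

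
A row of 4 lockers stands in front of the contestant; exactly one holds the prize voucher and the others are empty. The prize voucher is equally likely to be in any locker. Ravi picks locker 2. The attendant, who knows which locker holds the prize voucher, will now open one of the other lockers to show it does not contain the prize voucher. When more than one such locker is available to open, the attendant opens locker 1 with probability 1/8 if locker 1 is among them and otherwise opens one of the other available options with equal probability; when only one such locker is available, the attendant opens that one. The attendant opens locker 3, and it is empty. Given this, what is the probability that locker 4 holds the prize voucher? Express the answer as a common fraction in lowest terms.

Consider each possible location of the prize voucher in turn.
If it is in locker 1 (prior 1/4): locker 1 holds the prize so is unavailable; the attendant chooses uniformly among the 2 others, probability 1/2; weight (1/4)·(1/2) = 1/8.
If it is in locker 2 (prior 1/4): locker 1 is available but not opened; locker 3 gets probability (1 − 1/8)/2 = 7/16; weight (1/4)·(7/16) = 7/64.
If it is in locker 3 (prior 1/4): the attendant opened locker 3, so this case is ruled out; weight (1/4)·0 = 0.
If it is in locker 4 (prior 1/4): locker 1 is available but not opened, probability 7/8; weight (1/4)·(7/8) = 7/32.
The weights sum to 29/64.
So P(the prize voucher in locker 4 | the attendant opened locker 3) = (7/32) / (29/64) = 14/29.

14/29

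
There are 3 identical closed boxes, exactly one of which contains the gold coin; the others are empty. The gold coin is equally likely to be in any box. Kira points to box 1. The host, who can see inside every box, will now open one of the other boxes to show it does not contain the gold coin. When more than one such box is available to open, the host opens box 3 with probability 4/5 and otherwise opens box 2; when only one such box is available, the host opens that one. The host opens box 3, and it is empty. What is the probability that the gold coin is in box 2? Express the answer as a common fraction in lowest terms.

Condition on the true location of the gold coin.
If it is in box 1 (prior 1/3): box 3 is available, opened with probability 4/5; weight (1/3)·(4/5) = 4/15.
If it is in box 2 (prior 1/3): only box 3 is available, probability 1; weight (1/3)·1 = 1/3.
If it is in box 3 (prior 1/3): the host opened box 3, so this case is ruled out; weight (1/3)·0 = 0.
The weights sum to 3/5.
So P(the gold coin in box 2 | the host opened box 3) = (1/3) / (3/5) = 5/9.

5/9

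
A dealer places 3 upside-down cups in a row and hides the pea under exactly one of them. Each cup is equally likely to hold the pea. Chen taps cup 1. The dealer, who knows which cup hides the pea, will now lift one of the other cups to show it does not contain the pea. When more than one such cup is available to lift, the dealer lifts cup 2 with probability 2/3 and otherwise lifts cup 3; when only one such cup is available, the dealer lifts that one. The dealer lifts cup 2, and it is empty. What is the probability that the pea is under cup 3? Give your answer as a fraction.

Consider each possible location of the pea in turn.
If it is under cup 1 (prior 1/3): cup 2 is available, opened with probability 2/3; weight (1/3)·(2/3) = 2/9.
If it is under cup 2 (prior 1/3): the dealer opened cup 2, so this case is ruled out; weight (1/3)·0 = 0.
If it is under cup 3 (prior 1/3): only cup 2 is available, probability 1; weight (1/3)·1 = 1/3.
The weights sum to 5/9.
So P(the pea under cup 3 | the dealer opened cup 2) = (1/3) / (5/9) = 3/5.

3/5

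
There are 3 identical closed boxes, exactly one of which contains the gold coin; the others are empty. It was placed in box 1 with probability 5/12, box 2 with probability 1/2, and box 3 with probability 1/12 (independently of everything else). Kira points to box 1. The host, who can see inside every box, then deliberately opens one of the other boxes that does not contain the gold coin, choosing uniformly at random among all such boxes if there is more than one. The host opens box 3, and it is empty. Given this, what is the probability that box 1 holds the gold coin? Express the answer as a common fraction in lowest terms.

5/17

Condition on the true location of the gold coin.
If it is in box 1 (prior 5/12): the host has 2 equally likely choices, so probability 1/2; weight (5/12)·(1/2) = 5/24.
If it is in box 2 (prior 1/2): the host has no choice, probability 1; weight (1/2)·1 = 1/2.
If it is in box 3 (prior 1/12): the host opened box 3, so this case is ruled out; weight (1/12)·0 = 0.
The weights sum to 17/24.
So P(the gold coin in box 1 | the host opened box 3) = (5/24) / (17/24) = 5/17.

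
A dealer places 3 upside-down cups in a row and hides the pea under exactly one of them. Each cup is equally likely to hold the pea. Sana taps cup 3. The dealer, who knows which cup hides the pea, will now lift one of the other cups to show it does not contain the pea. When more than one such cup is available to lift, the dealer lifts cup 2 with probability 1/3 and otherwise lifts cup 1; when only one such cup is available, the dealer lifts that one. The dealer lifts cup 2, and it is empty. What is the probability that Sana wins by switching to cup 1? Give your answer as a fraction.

Apply Bayes' rule, conditioning on where the pea actually is.
If it is under cup 1 (prior 1/3): only cup 2 is available, probability 1; weight (1/3)·1 = 1/3.
If it is under cup 2 (prior 1/3): the dealer opened cup 2, so this case is ruled out; weight (1/3)·0 = 0.
If it is under cup 3 (prior 1/3): cup 2 is available, opened with probability 1/3; weight (1/3)·(1/3) = 1/9.
The weights sum to 4/9.
So P(the pea under cup 1 | the dealer opened cup 2) = (1/3) / (4/9) = 3/4.

3/4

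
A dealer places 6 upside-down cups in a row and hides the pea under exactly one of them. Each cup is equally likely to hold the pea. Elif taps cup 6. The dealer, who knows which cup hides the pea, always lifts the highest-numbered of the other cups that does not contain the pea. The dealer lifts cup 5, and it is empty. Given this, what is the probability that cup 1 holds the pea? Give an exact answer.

1/5

Condition on the true location of the pea.
If it is under any of cups 1, 2, 3, 4, and 6 (prior 1/6 each): cup 5 is the highest-numbered option available, probability 1; weight (1/6)·1 = 1/6 each.
If it is under cup 5 (prior 1/6): the dealer opened cup 5, so this case is ruled out; weight (1/6)·0 = 0.
The weights sum to 5/6.
So P(the pea under cup 1 | the dealer opened cup 5) = (1/6) / (5/6) = 1/5.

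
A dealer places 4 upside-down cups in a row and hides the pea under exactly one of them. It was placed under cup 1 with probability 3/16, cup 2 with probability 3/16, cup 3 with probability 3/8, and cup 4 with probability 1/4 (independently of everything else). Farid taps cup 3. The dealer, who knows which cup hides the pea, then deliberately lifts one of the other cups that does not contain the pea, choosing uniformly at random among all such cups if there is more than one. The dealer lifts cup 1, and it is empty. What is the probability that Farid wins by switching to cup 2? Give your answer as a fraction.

3/11

Apply Bayes' rule, conditioning on where the pea actually is.
If it is under cup 1 (prior 3/16): the dealer opened cup 1, so this case is ruled out; weight (3/16)·0 = 0.
If it is under cup 2 (prior 3/16): the dealer has 2 equally likely choices, so probability 1/2; weight (3/16)·(1/2) = 3/32.
If it is under cup 3 (prior 3/8): the dealer has 3 equally likely choices, so probability 1/3; weight (3/8)·(1/3) = 1/8.
If it is under cup 4 (prior 1/4): the dealer has 2 equally likely choices, so probability 1/2; weight (1/4)·(1/2) = 1/8.
The weights sum to 11/32.
So P(the pea under cup 2 | the dealer opened cup 1) = (3/32) / (11/32) = 3/11.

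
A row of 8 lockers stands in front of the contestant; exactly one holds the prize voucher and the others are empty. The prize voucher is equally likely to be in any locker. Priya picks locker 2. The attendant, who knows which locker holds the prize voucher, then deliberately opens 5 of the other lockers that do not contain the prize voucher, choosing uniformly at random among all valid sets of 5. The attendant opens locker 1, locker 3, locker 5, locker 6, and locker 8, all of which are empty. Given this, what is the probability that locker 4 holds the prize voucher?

7/16

Consider each possible location of the prize voucher in turn.
If it is in any of lockers 1, 3, 5, 6, and 8 (prior 1/8 each): that locker was opened and seen not to hold the prize — ruled out; weight (1/8)·0 = 0 each.
If it is in locker 2 (prior 1/8): the attendant has 21 equally likely choices, so probability 1/21; weight (1/8)·(1/21) = 1/168.
If it is in either of lockers 4 and 7 (prior 1/8 each): the attendant has 6 equally likely choices, so probability 1/6; weight (1/8)·(1/6) = 1/48 each.
The weights sum to 1/21.
So P(the prize voucher in locker 4 | the attendant opened locker 1, locker 3, locker 5, locker 6, and locker 8) = (1/48) / (1/21) = 7/16.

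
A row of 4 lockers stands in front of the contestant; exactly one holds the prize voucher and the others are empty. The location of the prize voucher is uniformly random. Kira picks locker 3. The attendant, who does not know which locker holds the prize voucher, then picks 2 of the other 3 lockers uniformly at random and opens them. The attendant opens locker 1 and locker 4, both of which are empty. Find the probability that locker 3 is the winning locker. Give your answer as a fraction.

1/2

Apply Bayes' rule, conditioning on where the prize voucher actually is.
If it is in either of lockers 1 and 4 (prior 1/4 each): that locker was opened and seen not to hold the prize — ruled out; weight (1/4)·0 = 0 each.
If it is in either of lockers 2 and 3 (prior 1/4 each): the attendant picks exactly this set with probability 1/3 regardless, and none is the prize; weight (1/4)·(1/3) = 1/12 each.
The weights sum to 1/6.
So P(the prize voucher in locker 3 | the attendant opened locker 1 and locker 4) = (1/12) / (1/6) = 1/2.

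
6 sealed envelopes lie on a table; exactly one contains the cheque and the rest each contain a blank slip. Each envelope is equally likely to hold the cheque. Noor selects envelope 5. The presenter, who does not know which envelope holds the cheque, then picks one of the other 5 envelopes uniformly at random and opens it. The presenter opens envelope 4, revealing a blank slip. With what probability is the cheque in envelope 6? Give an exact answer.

1/5

Condition on the true location of the cheque.
If it is in any of envelopes 1, 2, 3, 5, and 6 (prior 1/6 each): the presenter picks envelope 4 with probability 1/5 regardless, and it is not the prize; weight (1/6)·(1/5) = 1/30 each.
If it is in envelope 4 (prior 1/6): the presenter opened envelope 4, so this case is ruled out; weight (1/6)·0 = 0.
The weights sum to 1/6.
So P(the cheque in envelope 6 | the presenter opened envelope 4) = (1/30) / (1/6) = 1/5.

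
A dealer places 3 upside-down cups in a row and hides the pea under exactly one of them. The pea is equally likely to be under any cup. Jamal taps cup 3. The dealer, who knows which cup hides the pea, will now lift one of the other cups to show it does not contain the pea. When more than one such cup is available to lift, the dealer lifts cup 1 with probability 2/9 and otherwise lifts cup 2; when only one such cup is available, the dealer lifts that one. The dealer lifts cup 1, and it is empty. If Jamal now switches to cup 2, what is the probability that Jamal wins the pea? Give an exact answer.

9/11

Apply Bayes' rule, conditioning on where the pea actually is.
If it is under cup 1 (prior 1/3): the dealer opened cup 1, so this case is ruled out; weight (1/3)·0 = 0.
If it is under cup 2 (prior 1/3): only cup 1 is available, probability 1; weight (1/3)·1 = 1/3.
If it is under cup 3 (prior 1/3): cup 1 is available, opened with probability 2/9; weight (1/3)·(2/9) = 2/27.
The weights sum to 11/27.
So P(the pea under cup 2 | the dealer opened cup 1) = (1/3) / (11/27) = 9/11.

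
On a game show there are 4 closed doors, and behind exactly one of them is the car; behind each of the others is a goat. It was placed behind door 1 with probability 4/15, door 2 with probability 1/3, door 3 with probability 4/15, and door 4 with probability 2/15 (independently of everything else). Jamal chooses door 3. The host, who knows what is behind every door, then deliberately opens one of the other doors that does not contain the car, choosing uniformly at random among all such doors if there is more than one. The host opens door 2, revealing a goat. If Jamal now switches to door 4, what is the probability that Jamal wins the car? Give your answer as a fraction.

Apply Bayes' rule, conditioning on where the car actually is.
If it is behind door 1 (prior 4/15): the host has 2 equally likely choices, so probability 1/2; weight (4/15)·(1/2) = 2/15.
If it is behind door 2 (prior 1/3): the host opened door 2, so this case is ruled out; weight (1/3)·0 = 0.
If it is behind door 3 (prior 4/15): the host has 3 equally likely choices, so probability 1/3; weight (4/15)·(1/3) = 4/45.
If it is behind door 4 (prior 2/15): the host has 2 equally likely choices, so probability 1/2; weight (2/15)·(1/2) = 1/15.
The weights sum to 13/45.
So P(the car behind door 4 | the host opened door 2) = (1/15) / (13/45) = 3/13.

3/13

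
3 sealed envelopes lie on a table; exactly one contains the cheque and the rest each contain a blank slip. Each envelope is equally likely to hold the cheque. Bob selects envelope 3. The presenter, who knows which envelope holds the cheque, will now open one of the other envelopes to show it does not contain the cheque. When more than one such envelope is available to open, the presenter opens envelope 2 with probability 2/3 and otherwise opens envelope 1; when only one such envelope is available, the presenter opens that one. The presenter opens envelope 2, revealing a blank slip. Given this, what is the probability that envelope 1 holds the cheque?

3/5

Condition on the true location of the cheque.
If it is in envelope 1 (prior 1/3): only envelope 2 is available, probability 1; weight (1/3)·1 = 1/3.
If it is in envelope 2 (prior 1/3): the presenter opened envelope 2, so this case is ruled out; weight (1/3)·0 = 0.
If it is in envelope 3 (prior 1/3): envelope 2 is available, opened with probability 2/3; weight (1/3)·(2/3) = 2/9.
The weights sum to 5/9.
So P(the cheque in envelope 1 | the presenter opened envelope 2) = (1/3) / (5/9) = 3/5.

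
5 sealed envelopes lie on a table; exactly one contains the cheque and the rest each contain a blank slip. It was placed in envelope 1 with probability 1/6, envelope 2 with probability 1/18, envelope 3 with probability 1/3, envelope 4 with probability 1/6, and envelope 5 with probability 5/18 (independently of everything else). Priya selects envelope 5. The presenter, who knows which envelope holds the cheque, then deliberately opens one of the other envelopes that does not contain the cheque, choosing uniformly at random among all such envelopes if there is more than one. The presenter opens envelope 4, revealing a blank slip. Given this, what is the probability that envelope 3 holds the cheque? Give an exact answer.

24/55

Apply Bayes' rule, conditioning on where the cheque actually is.
If it is in envelope 1 (prior 1/6): the presenter has 3 equally likely choices, so probability 1/3; weight (1/6)·(1/3) = 1/18.
If it is in envelope 2 (prior 1/18): the presenter has 3 equally likely choices, so probability 1/3; weight (1/18)·(1/3) = 1/54.
If it is in envelope 3 (prior 1/3): the presenter has 3 equally likely choices, so probability 1/3; weight (1/3)·(1/3) = 1/9.
If it is in envelope 4 (prior 1/6): the presenter opened envelope 4, so this case is ruled out; weight (1/6)·0 = 0.
If it is in envelope 5 (prior 5/18): the presenter has 4 equally likely choices, so probability 1/4; weight (5/18)·(1/4) = 5/72.
The weights sum to 55/216.
So P(the cheque in envelope 3 | the presenter opened envelope 4) = (1/9) / (55/216) = 24/55.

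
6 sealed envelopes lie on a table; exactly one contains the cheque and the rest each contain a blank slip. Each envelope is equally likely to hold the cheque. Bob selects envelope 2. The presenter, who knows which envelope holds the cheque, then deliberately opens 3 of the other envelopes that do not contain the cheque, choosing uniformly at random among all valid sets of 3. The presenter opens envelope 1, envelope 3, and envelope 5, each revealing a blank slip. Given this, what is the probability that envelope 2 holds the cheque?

1/6

Apply Bayes' rule, conditioning on where the cheque actually is.
If it is in any of envelopes 1, 3, and 5 (prior 1/6 each): that envelope was opened and seen not to hold the prize — ruled out; weight (1/6)·0 = 0 each.
If it is in envelope 2 (prior 1/6): the presenter has 10 equally likely choices, so probability 1/10; weight (1/6)·(1/10) = 1/60.
If it is in either of envelopes 4 and 6 (prior 1/6 each): the presenter has 4 equally likely choices, so probability 1/4; weight (1/6)·(1/4) = 1/24 each.
The weights sum to 1/10.
So P(the cheque in envelope 2 | the presenter opened envelope 1, envelope 3, and envelope 5) = (1/60) / (1/10) = 1/6.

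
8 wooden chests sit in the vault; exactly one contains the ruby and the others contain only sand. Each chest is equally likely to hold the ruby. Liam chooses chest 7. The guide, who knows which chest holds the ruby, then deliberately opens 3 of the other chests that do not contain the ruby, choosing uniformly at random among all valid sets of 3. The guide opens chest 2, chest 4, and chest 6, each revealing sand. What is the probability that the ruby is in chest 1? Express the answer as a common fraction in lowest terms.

Apply Bayes' rule, conditioning on where the ruby actually is.
If it is in any of chests 1, 3, 5, and 8 (prior 1/8 each): the guide has 20 equally likely choices, so probability 1/20; weight (1/8)·(1/20) = 1/160 each.
If it is in any of chests 2, 4, and 6 (prior 1/8 each): that chest was opened and seen not to hold the prize — ruled out; weight (1/8)·0 = 0 each.
If it is in chest 7 (prior 1/8): the guide has 35 equally likely choices, so probability 1/35; weight (1/8)·(1/35) = 1/280.
The weights sum to 1/35.
So P(the ruby in chest 1 | the guide opened chest 2, chest 4, and chest 6) = (1/160) / (1/35) = 7/32.

7/32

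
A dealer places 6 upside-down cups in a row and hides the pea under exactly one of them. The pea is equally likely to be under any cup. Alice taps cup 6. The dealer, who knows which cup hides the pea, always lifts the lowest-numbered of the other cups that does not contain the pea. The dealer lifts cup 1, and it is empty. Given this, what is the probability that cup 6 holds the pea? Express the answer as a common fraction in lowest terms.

Apply Bayes' rule, conditioning on where the pea actually is.
If it is under cup 1 (prior 1/6): the dealer opened cup 1, so this case is ruled out; weight (1/6)·0 = 0.
If it is under any of cups 2, 3, 4, 5, and 6 (prior 1/6 each): cup 1 is the lowest-numbered option available, probability 1; weight (1/6)·1 = 1/6 each.
The weights sum to 5/6.
So P(the pea under cup 6 | the dealer opened cup 1) = (1/6) / (5/6) = 1/5.

1/5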